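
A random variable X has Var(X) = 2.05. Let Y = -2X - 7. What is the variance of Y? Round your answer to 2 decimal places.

8.20

Var(-2X - 7) = (-2)²·Var(X) = 4·2.05 = 8.2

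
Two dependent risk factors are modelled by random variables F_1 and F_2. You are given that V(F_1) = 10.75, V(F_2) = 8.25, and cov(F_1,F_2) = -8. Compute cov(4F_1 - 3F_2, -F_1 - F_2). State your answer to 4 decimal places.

-10.2500

cov(4F_1 - 3F_2, -F_1 - F_2) = (4)(-1)V(F_1) + (-3)(-1)V(F_2) + [(4)(-1) + (-3)(-1)]cov(F_1,F_2)
= -4·10.75 + 3·8.25 + -1·-8 = -10.25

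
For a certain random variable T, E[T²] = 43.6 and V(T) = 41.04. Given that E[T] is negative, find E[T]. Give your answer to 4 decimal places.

(E[T])² = E[T²] − V(T) = 43.6 − 41.04 = 2.56
E[T] = −√2.56 = -1.6

-1.6000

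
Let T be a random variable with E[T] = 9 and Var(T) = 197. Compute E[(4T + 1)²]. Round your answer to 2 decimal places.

4521.00

E[4T + 1] = 4·9 + 1 = 37
Var(4T + 1) = (4)²·197 = 3152
E[(4T + 1)²] = Var((4T + 1)) + (E[(4T + 1)])² = 3152 + (37)² = 4521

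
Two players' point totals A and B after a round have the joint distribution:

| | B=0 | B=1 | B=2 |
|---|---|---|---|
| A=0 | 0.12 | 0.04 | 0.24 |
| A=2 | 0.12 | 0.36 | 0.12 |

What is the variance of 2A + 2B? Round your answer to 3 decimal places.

E[A] = 1.2,  E[B] = 1.12,  E[AB] = 1.2
Var(A) = 2.4 − (1.2)² = 0.96;  Var(B) = 1.84 − (1.12)² = 0.5856
cov(A,B) = 1.2 − (1.2)(1.12) = -0.144
Var(2A + 2B) = (2)²·0.96 + (2)²·0.5856 + 2·(2)·(2)·-0.144 = 5.0304

5.030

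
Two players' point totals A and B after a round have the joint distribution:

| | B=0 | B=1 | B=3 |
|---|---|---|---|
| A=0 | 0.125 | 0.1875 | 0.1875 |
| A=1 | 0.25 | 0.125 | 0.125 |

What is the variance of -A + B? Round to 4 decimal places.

E[A] = 0.5,  E[B] = 1.25,  E[AB] = 0.5
V(A) = 0.5 − (0.5)² = 0.25;  V(B) = 3.125 − (1.25)² = 1.5625
Cov(A,B) = 0.5 − (0.5)(1.25) = -0.125
V(-A + B) = (-1)²·0.25 + (1)²·1.5625 + 2·(-1)·(1)·-0.125 = 2.0625

2.0625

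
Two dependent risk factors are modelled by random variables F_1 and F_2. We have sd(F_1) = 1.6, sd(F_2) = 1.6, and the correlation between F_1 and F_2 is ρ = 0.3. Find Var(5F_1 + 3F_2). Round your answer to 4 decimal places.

Var(F_1) = (1.6)² = 2.56;  Var(F_2) = (1.6)² = 2.56
Cov(F_1,F_2) = ρ·sd(F_1)·sd(F_2) = 0.3·1.6·1.6 = 0.768
Var(5F_1 + 3F_2) = (5)²·Var(F_1) + (3)²·Var(F_2) + 2·(5)·(3)·Cov(F_1,F_2)
= 25·2.56 + 9·2.56 + 30·0.768 = 110.08

110.0800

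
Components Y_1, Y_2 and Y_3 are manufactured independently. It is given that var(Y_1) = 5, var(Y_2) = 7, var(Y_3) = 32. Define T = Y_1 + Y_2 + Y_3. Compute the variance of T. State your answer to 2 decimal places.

44.00

By independence, var(T) = (1)²var(Y_1) + (1)²var(Y_2) + (1)²var(Y_3)
= (1)²·5 + (1)²·7 + (1)²·32 = 44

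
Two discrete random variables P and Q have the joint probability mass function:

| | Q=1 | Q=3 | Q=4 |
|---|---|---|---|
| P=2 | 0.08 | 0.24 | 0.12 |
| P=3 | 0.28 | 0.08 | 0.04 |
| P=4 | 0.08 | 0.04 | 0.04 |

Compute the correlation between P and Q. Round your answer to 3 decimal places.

E[P] = 2.72,  E[Q] = 2.32
E[PQ] = 6.04
Cov(P,Q) = E[PQ] − E[P]E[Q] = 6.04 − (2.72)(2.32) = -0.2704
Var(P) = 0.5216,  Var(Q) = 1.4976
ρ = -0.2704 / √(0.5216·1.4976) ≈ -0.306

-0.306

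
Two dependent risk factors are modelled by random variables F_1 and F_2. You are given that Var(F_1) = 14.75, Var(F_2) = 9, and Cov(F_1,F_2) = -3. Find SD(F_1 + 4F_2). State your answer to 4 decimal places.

11.6082

Var(F_1 + 4F_2) = (1)²·Var(F_1) + (4)²·Var(F_2) + 2·(1)·(4)·Cov(F_1,F_2)
= 1·14.75 + 16·9 + 8·-3 = 134.75
SD(F_1 + 4F_2) = √134.75 ≈ 11.6082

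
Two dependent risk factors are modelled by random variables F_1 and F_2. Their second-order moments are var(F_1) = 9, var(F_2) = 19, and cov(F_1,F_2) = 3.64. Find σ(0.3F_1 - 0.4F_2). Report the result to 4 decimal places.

1.7252

var(0.3F_1 - 0.4F_2) = (0.3)²·var(F_1) + (-0.4)²·var(F_2) + 2·(0.3)·(-0.4)·cov(F_1,F_2)
= 0.09·9 + 0.16·19 + -0.24·3.64 = 2.9764
σ(0.3F_1 - 0.4F_2) = √2.9764 ≈ 1.7252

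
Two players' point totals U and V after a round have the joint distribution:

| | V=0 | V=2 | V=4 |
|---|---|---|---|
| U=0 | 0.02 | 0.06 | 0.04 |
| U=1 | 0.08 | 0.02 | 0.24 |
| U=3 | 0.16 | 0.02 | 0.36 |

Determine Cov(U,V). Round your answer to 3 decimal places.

0.030

E[U] = 1.96,  E[V] = 2.76
E[UV] = 5.44
Cov(U,V) = E[UV] − E[U]E[V] = 5.44 − (1.96)(2.76) = 0.0304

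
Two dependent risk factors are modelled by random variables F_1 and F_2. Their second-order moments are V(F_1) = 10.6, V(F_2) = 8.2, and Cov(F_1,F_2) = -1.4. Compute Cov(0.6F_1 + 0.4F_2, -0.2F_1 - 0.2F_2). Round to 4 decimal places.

-1.6480

Cov(0.6F_1 + 0.4F_2, -0.2F_1 - 0.2F_2) = (0.6)(-0.2)V(F_1) + (0.4)(-0.2)V(F_2) + [(0.6)(-0.2) + (0.4)(-0.2)]Cov(F_1,F_2)
= -0.12·10.6 + -0.08·8.2 + -0.2·-1.4 = -1.648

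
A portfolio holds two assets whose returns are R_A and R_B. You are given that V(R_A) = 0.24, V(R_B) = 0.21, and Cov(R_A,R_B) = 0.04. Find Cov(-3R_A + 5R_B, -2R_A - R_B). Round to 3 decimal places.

Cov(-3R_A + 5R_B, -2R_A - R_B) = (-3)(-2)V(R_A) + (5)(-1)V(R_B) + [(-3)(-1) + (5)(-2)]Cov(R_A,R_B)
= 6·0.24 + -5·0.21 + -7·0.04 = 0.11

0.110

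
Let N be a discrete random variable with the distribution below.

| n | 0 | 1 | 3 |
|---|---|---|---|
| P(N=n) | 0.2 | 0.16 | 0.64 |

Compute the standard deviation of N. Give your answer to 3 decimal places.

E[N] = (0)(0.2) + (1)(0.16) + (3)(0.64) = 2.08
E[N²] = (0)²(0.2) + (1)²(0.16) + (3)²(0.64) = 5.92
Var(N) = E[N²] − (E[N])² = 5.92 − (2.08)² = 1.5936
SD(N) = √1.5936 ≈ 1.262

1.262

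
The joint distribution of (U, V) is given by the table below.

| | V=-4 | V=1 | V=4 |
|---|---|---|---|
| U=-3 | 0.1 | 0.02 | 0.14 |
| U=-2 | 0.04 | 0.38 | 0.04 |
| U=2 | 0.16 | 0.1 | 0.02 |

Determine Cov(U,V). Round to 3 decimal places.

-2.106

E[U] = -1.14,  E[V] = 0.1
E[UV] = -2.22
Cov(U,V) = E[UV] − E[U]E[V] = -2.22 − (-1.14)(0.1) = -2.106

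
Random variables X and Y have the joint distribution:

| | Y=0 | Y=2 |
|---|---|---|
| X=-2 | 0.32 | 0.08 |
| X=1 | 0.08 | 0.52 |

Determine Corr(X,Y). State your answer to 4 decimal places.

E[X] = -0.2,  E[Y] = 1.2
E[XY] = 0.72
Cov(X,Y) = E[XY] − E[X]E[Y] = 0.72 − (-0.2)(1.2) = 0.96
Var(X) = 2.16,  Var(Y) = 0.96
ρ = 0.96 / √(2.16·0.96) ≈ 0.6667

0.6667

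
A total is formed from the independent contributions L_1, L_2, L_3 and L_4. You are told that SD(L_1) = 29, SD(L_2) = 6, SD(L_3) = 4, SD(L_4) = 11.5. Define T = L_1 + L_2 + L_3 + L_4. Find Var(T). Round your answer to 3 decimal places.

Var(L_1) = 841, Var(L_2) = 36, Var(L_3) = 16, Var(L_4) = 132.25
By independence, Var(T) = (1)²Var(L_1) + (1)²Var(L_2) + (1)²Var(L_3) + (1)²Var(L_4)
= (1)²·841 + (1)²·36 + (1)²·16 + (1)²·132.25 = 1025.25

1025.250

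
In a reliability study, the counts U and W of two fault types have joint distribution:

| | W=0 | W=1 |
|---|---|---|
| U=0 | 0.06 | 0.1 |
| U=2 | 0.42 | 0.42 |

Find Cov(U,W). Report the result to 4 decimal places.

E[U] = 1.68,  E[W] = 0.52
E[UW] = 0.84
Cov(U,W) = E[UW] − E[U]E[W] = 0.84 − (1.68)(0.52) = -0.0336

-0.0336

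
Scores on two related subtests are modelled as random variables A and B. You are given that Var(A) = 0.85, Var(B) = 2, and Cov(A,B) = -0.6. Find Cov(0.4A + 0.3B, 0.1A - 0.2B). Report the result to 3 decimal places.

Cov(0.4A + 0.3B, 0.1A - 0.2B) = (0.4)(0.1)Var(A) + (0.3)(-0.2)Var(B) + [(0.4)(-0.2) + (0.3)(0.1)]Cov(A,B)
= 0.04·0.85 + -0.06·2 + -0.05·-0.6 = -0.056

-0.056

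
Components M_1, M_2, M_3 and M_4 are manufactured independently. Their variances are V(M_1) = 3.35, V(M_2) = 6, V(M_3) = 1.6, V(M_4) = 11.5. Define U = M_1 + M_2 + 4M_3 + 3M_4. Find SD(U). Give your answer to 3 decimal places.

By independence, V(U) = (1)²V(M_1) + (1)²V(M_2) + (4)²V(M_3) + (3)²V(M_4)
= (1)²·3.35 + (1)²·6 + (4)²·1.6 + (3)²·11.5 = 138.45
SD(U) = √138.45 ≈ 11.766

11.766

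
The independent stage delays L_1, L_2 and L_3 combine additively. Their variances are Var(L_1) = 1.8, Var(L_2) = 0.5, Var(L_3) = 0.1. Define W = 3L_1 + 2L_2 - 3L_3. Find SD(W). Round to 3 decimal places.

4.370

By independence, Var(W) = (3)²Var(L_1) + (2)²Var(L_2) + (-3)²Var(L_3)
= (3)²·1.8 + (2)²·0.5 + (-3)²·0.1 = 19.1
SD(W) = √19.1 ≈ 4.370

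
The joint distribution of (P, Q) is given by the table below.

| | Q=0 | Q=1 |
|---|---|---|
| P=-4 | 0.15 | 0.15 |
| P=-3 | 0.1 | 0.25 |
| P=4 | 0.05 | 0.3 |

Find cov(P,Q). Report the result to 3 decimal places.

E[P] = -0.85,  E[Q] = 0.7
E[PQ] = -0.15
cov(P,Q) = E[PQ] − E[P]E[Q] = -0.15 − (-0.85)(0.7) = 0.445

0.445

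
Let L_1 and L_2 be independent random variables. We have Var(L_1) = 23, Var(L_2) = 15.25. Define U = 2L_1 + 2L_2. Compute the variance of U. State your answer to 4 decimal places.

153.0000

By independence, Var(U) = (2)²Var(L_1) + (2)²Var(L_2)
= (2)²·23 + (2)²·15.25 = 153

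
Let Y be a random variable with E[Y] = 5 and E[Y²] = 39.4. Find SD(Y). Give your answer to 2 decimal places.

3.79

var(Y) = 39.4 − (5)² = 14.4
SD(Y) = √14.4 ≈ 3.79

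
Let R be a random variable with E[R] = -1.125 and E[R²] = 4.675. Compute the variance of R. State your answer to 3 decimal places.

3.409

V(R) = 4.675 − (-1.125)² = 3.409375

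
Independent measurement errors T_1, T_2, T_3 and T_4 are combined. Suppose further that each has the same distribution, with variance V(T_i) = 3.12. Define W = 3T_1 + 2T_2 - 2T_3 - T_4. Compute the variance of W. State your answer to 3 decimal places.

56.160

By independence, V(W) = (3)²V(T_1) + (2)²V(T_2) + (-2)²V(T_3) + (-1)²V(T_4)
= (3)²·3.12 + (2)²·3.12 + (-2)²·3.12 + (-1)²·3.12 = 56.16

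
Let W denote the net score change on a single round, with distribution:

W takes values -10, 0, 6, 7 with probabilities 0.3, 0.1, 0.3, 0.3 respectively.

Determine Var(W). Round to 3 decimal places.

54.690

E[W] = (-10)(0.3) + (0)(0.1) + (6)(0.3) + (7)(0.3) = 0.9
E[W²] = (-10)²(0.3) + (0)²(0.1) + (6)²(0.3) + (7)²(0.3) = 55.5
Var(W) = E[W²] − (E[W])² = 55.5 − (0.9)² = 54.69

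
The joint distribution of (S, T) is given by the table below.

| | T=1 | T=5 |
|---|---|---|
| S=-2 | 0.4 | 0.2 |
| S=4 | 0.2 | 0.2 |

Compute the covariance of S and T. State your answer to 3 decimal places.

E[S] = 0.4,  E[T] = 2.6
E[ST] = 2
cov(S,T) = E[ST] − E[S]E[T] = 2 − (0.4)(2.6) = 0.96

0.960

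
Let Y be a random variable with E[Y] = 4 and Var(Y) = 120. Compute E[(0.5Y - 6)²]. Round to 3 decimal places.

46.000

E[0.5Y - 6] = 0.5·4 − 6 = -4
Var(0.5Y - 6) = (0.5)²·120 = 30
E[(0.5Y - 6)²] = Var((0.5Y - 6)) + (E[(0.5Y - 6)])² = 30 + (-4)² = 46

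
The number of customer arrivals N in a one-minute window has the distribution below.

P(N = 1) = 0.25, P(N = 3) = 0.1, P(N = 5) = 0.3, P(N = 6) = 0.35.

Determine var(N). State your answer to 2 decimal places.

4.03

E[N] = (1)(0.25) + (3)(0.1) + (5)(0.3) + (6)(0.35) = 4.15
E[N²] = (1)²(0.25) + (3)²(0.1) + (5)²(0.3) + (6)²(0.35) = 21.25
var(N) = E[N²] − (E[N])² = 21.25 − (4.15)² = 4.0275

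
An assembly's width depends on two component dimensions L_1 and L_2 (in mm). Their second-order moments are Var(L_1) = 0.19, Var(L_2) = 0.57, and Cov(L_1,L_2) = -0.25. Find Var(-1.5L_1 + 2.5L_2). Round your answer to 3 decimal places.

Var(-1.5L_1 + 2.5L_2) = (-1.5)²·Var(L_1) + (2.5)²·Var(L_2) + 2·(-1.5)·(2.5)·Cov(L_1,L_2)
= 2.25·0.19 + 6.25·0.57 + -7.5·-0.25 = 5.865

5.865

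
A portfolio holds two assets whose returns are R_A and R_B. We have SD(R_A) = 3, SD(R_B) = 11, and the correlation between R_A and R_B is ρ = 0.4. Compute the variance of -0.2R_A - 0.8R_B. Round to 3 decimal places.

V(R_A) = (3)² = 9;  V(R_B) = (11)² = 121
cov(R_A,R_B) = ρ·SD(R_A)·SD(R_B) = 0.4·3·11 = 13.2
V(-0.2R_A - 0.8R_B) = (-0.2)²·V(R_A) + (-0.8)²·V(R_B) + 2·(-0.2)·(-0.8)·cov(R_A,R_B)
= 0.04·9 + 0.64·121 + 0.32·13.2 = 82.024

82.024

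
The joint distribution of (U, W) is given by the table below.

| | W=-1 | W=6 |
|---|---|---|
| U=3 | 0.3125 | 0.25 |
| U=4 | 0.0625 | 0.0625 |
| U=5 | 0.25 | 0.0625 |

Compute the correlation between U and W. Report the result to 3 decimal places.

E[U] = 3.75,  E[W] = 1.625
E[UW] = 5.4375
Cov(U,W) = E[UW] − E[U]E[W] = 5.4375 − (3.75)(1.625) = -0.65625
var(U) = 0.8125,  var(W) = 11.484375
ρ = -0.65625 / √(0.8125·11.484375) ≈ -0.215

-0.215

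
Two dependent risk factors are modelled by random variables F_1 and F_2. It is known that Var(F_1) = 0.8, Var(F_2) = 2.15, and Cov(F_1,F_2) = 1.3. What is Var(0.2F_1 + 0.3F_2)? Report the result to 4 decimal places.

Var(0.2F_1 + 0.3F_2) = (0.2)²·Var(F_1) + (0.3)²·Var(F_2) + 2·(0.2)·(0.3)·Cov(F_1,F_2)
= 0.04·0.8 + 0.09·2.15 + 0.12·1.3 = 0.3815

0.3815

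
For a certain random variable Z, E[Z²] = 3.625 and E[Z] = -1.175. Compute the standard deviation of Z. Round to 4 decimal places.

1.4981

V(Z) = 3.625 − (-1.175)² = 2.244375
sd(Z) = √2.244375 ≈ 1.4981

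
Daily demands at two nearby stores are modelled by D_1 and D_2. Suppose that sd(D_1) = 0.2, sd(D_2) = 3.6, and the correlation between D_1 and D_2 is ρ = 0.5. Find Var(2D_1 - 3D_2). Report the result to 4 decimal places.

Var(D_1) = (0.2)² = 0.04;  Var(D_2) = (3.6)² = 12.96
cov(D_1,D_2) = ρ·sd(D_1)·sd(D_2) = 0.5·0.2·3.6 = 0.36
Var(2D_1 - 3D_2) = (2)²·Var(D_1) + (-3)²·Var(D_2) + 2·(2)·(-3)·cov(D_1,D_2)
= 4·0.04 + 9·12.96 + -12·0.36 = 112.48

112.4800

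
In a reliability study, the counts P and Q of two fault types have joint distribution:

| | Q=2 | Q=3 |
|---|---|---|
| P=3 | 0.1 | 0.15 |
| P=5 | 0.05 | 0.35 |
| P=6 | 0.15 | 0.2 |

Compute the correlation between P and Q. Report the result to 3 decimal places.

E[P] = 4.85,  E[Q] = 2.7
E[PQ] = 13.1
cov(P,Q) = E[PQ] − E[P]E[Q] = 13.1 − (4.85)(2.7) = 0.005
var(P) = 1.3275,  var(Q) = 0.21
ρ = 0.005 / √(1.3275·0.21) ≈ 0.009

0.009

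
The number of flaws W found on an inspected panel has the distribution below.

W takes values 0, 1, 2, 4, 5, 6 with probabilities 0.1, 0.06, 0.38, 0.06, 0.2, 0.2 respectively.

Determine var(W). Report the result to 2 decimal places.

E[W] = (0)(0.1) + (1)(0.06) + (2)(0.38) + (4)(0.06) + (5)(0.2) + (6)(0.2) = 3.26
E[W²] = (0)²(0.1) + (1)²(0.06) + (2)²(0.38) + (4)²(0.06) + (5)²(0.2) + (6)²(0.2) = 14.74
var(W) = E[W²] − (E[W])² = 14.74 − (3.26)² = 4.1124

4.11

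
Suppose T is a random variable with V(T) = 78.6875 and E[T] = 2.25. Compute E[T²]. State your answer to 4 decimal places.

E[T²] = V(T) + (E[T])² = 78.6875 + (2.25)² = 83.75

83.7500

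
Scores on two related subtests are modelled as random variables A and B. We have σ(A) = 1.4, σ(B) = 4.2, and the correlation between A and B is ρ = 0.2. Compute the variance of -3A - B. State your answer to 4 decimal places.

var(A) = (1.4)² = 1.96;  var(B) = (4.2)² = 17.64
cov(A,B) = ρ·σ(A)·σ(B) = 0.2·1.4·4.2 = 1.176
var(-3A - B) = (-3)²·var(A) + (-1)²·var(B) + 2·(-3)·(-1)·cov(A,B)
= 9·1.96 + 1·17.64 + 6·1.176 = 42.336

42.3360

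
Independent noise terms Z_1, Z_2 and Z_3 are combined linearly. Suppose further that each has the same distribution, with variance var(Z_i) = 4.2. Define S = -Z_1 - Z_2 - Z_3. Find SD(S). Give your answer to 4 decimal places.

By independence, var(S) = (-1)²var(Z_1) + (-1)²var(Z_2) + (-1)²var(Z_3)
= (-1)²·4.2 + (-1)²·4.2 + (-1)²·4.2 = 12.6
SD(S) = √12.6 ≈ 3.5496

3.5496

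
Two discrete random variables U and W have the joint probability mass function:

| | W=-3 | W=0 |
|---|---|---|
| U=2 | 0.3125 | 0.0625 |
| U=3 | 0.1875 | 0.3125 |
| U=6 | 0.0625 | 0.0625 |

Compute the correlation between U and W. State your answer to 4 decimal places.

E[U] = 3,  E[W] = -1.6875
E[UW] = -4.6875
cov(U,W) = E[UW] − E[U]E[W] = -4.6875 − (3)(-1.6875) = 0.375
var(U) = 1.5,  var(W) = 2.21484375
ρ = 0.375 / √(1.5·2.21484375) ≈ 0.2057

0.2057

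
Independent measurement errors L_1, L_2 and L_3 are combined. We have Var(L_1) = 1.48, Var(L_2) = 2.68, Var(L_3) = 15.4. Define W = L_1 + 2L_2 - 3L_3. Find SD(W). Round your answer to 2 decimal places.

By independence, Var(W) = (1)²Var(L_1) + (2)²Var(L_2) + (-3)²Var(L_3)
= (1)²·1.48 + (2)²·2.68 + (-3)²·15.4 = 150.8
SD(W) = √150.8 ≈ 12.28

12.28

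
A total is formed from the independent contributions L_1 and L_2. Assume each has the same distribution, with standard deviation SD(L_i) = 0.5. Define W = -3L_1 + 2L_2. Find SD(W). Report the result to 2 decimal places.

V(L_i) = (0.5)² = 0.25
By independence, V(W) = (-3)²V(L_1) + (2)²V(L_2)
= (-3)²·0.25 + (2)²·0.25 = 3.25
SD(W) = √3.25 ≈ 1.80

1.80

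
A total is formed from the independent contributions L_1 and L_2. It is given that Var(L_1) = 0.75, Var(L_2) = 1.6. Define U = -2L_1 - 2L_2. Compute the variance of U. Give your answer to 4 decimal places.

By independence, Var(U) = (-2)²Var(L_1) + (-2)²Var(L_2)
= (-2)²·0.75 + (-2)²·1.6 = 9.4

9.4000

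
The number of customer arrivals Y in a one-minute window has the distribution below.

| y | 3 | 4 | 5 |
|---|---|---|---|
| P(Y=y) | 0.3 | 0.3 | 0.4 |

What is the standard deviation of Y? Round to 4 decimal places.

E[Y] = (3)(0.3) + (4)(0.3) + (5)(0.4) = 4.1
E[Y²] = (3)²(0.3) + (4)²(0.3) + (5)²(0.4) = 17.5
Var(Y) = E[Y²] − (E[Y])² = 17.5 − (4.1)² = 0.69
SD(Y) = √0.69 ≈ 0.8307

0.8307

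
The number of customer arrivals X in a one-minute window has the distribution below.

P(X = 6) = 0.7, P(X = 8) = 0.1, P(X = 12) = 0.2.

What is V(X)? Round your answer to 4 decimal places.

E[X] = (6)(0.7) + (8)(0.1) + (12)(0.2) = 7.4
E[X²] = (6)²(0.7) + (8)²(0.1) + (12)²(0.2) = 60.4
V(X) = E[X²] − (E[X])² = 60.4 − (7.4)² = 5.64

5.6400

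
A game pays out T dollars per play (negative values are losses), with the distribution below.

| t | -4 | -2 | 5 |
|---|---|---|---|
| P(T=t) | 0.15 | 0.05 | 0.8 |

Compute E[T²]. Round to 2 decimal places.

E[T²] = (-4)²(0.15) + (-2)²(0.05) + (5)²(0.8) = 22.6

22.60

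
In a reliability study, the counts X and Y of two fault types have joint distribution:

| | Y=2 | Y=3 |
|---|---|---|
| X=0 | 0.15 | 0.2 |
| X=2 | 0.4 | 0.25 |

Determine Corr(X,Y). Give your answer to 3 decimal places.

E[X] = 1.3,  E[Y] = 2.45
E[XY] = 3.1
cov(X,Y) = E[XY] − E[X]E[Y] = 3.1 − (1.3)(2.45) = -0.085
Var(X) = 0.91,  Var(Y) = 0.2475
ρ = -0.085 / √(0.91·0.2475) ≈ -0.179

-0.179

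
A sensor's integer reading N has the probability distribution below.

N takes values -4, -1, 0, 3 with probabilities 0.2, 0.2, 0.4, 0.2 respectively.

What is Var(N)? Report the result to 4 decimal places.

E[N] = (-4)(0.2) + (-1)(0.2) + (0)(0.4) + (3)(0.2) = -0.4
E[N²] = (-4)²(0.2) + (-1)²(0.2) + (0)²(0.4) + (3)²(0.2) = 5.2
Var(N) = E[N²] − (E[N])² = 5.2 − (-0.4)² = 5.04

5.0400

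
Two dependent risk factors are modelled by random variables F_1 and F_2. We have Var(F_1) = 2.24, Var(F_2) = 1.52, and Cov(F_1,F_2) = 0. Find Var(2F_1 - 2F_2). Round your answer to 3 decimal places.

Var(2F_1 - 2F_2) = (2)²·Var(F_1) + (-2)²·Var(F_2) + 2·(2)·(-2)·Cov(F_1,F_2)
= 4·2.24 + 4·1.52 + -8·0 = 15.04

15.040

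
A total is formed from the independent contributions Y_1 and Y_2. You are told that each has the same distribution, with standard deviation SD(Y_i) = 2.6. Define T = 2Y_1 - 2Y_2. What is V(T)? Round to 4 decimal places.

V(Y_i) = (2.6)² = 6.76
By independence, V(T) = (2)²V(Y_1) + (-2)²V(Y_2)
= (2)²·6.76 + (-2)²·6.76 = 54.08

54.0800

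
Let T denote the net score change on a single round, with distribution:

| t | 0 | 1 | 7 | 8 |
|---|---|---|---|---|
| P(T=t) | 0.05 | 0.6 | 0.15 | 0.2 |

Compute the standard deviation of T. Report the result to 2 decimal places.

E[T] = (0)(0.05) + (1)(0.6) + (7)(0.15) + (8)(0.2) = 3.25
E[T²] = (0)²(0.05) + (1)²(0.6) + (7)²(0.15) + (8)²(0.2) = 20.75
V(T) = E[T²] − (E[T])² = 20.75 − (3.25)² = 10.1875
SD(T) = √10.1875 ≈ 3.19

3.19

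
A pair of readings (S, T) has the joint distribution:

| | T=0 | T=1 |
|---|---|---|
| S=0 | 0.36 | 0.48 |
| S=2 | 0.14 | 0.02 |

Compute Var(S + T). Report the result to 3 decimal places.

0.548

E[S] = 0.32,  E[T] = 0.5,  E[ST] = 0.04
Var(S) = 0.64 − (0.32)² = 0.5376;  Var(T) = 0.5 − (0.5)² = 0.25
Cov(S,T) = 0.04 − (0.32)(0.5) = -0.12
Var(S + T) = (1)²·0.5376 + (1)²·0.25 + 2·(1)·(1)·-0.12 = 0.5476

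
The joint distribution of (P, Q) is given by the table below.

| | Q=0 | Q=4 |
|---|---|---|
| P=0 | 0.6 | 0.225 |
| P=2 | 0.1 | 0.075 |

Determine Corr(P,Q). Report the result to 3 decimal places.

0.129

E[P] = 0.35,  E[Q] = 1.2
E[PQ] = 0.6
cov(P,Q) = E[PQ] − E[P]E[Q] = 0.6 − (0.35)(1.2) = 0.18
Var(P) = 0.5775,  Var(Q) = 3.36
ρ = 0.18 / √(0.5775·3.36) ≈ 0.129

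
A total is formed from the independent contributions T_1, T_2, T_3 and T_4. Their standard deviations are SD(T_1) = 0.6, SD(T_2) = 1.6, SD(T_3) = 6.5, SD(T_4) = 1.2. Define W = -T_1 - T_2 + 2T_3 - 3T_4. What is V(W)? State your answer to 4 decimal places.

V(T_1) = 0.36, V(T_2) = 2.56, V(T_3) = 42.25, V(T_4) = 1.44
By independence, V(W) = (-1)²V(T_1) + (-1)²V(T_2) + (2)²V(T_3) + (-3)²V(T_4)
= (-1)²·0.36 + (-1)²·2.56 + (2)²·42.25 + (-3)²·1.44 = 184.88

184.8800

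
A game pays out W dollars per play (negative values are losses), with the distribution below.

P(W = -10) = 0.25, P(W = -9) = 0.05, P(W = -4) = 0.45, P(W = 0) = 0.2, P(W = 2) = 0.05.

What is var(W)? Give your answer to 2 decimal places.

14.83

E[W] = (-10)(0.25) + (-9)(0.05) + (-4)(0.45) + (0)(0.2) + (2)(0.05) = -4.65
E[W²] = (-10)²(0.25) + (-9)²(0.05) + (-4)²(0.45) + (0)²(0.2) + (2)²(0.05) = 36.45
var(W) = E[W²] − (E[W])² = 36.45 − (-4.65)² = 14.8275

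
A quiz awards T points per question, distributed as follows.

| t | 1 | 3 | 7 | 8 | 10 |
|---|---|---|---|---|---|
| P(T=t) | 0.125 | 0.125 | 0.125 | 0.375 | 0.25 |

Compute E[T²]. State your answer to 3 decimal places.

E[T²] = (1)²(0.125) + (3)²(0.125) + (7)²(0.125) + (8)²(0.375) + (10)²(0.25) = 56.375

56.375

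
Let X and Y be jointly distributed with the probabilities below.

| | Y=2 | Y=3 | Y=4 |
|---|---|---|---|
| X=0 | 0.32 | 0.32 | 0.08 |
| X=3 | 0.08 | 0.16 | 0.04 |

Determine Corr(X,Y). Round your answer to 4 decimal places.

0.1287

E[X] = 0.84,  E[Y] = 2.72
E[XY] = 2.4
Cov(X,Y) = E[XY] − E[X]E[Y] = 2.4 − (0.84)(2.72) = 0.1152
V(X) = 1.8144,  V(Y) = 0.4416
ρ = 0.1152 / √(1.8144·0.4416) ≈ 0.1287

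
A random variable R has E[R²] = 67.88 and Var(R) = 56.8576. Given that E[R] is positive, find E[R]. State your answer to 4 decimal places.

3.3200

(E[R])² = E[R²] − Var(R) = 67.88 − 56.8576 = 11.0224
E[R] = √11.0224 = 3.32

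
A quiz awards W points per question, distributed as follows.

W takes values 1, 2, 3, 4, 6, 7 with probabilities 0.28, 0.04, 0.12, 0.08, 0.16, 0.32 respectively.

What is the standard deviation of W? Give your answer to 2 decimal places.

E[W] = (1)(0.28) + (2)(0.04) + (3)(0.12) + (4)(0.08) + (6)(0.16) + (7)(0.32) = 4.24
E[W²] = (1)²(0.28) + (2)²(0.04) + (3)²(0.12) + (4)²(0.08) + (6)²(0.16) + (7)²(0.32) = 24.24
Var(W) = E[W²] − (E[W])² = 24.24 − (4.24)² = 6.2624
σ(W) = √6.2624 ≈ 2.50

2.50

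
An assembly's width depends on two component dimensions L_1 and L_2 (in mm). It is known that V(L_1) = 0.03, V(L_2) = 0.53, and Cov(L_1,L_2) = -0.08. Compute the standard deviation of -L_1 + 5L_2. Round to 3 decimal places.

3.752

V(-L_1 + 5L_2) = (-1)²·V(L_1) + (5)²·V(L_2) + 2·(-1)·(5)·Cov(L_1,L_2)
= 1·0.03 + 25·0.53 + -10·-0.08 = 14.08
sd(-L_1 + 5L_2) = √14.08 ≈ 3.752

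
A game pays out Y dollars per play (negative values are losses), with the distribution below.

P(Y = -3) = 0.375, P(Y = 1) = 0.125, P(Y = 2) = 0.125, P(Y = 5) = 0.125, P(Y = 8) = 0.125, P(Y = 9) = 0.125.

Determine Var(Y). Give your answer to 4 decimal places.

21.2500

E[Y] = (-3)(0.375) + (1)(0.125) + (2)(0.125) + (5)(0.125) + (8)(0.125) + (9)(0.125) = 2
E[Y²] = (-3)²(0.375) + (1)²(0.125) + (2)²(0.125) + (5)²(0.125) + (8)²(0.125) + (9)²(0.125) = 25.25
Var(Y) = E[Y²] − (E[Y])² = 25.25 − (2)² = 21.25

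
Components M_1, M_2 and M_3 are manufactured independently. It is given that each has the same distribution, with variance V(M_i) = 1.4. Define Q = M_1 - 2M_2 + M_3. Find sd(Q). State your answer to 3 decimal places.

2.898

By independence, V(Q) = (1)²V(M_1) + (-2)²V(M_2) + (1)²V(M_3)
= (1)²·1.4 + (-2)²·1.4 + (1)²·1.4 = 8.4
sd(Q) = √8.4 ≈ 2.898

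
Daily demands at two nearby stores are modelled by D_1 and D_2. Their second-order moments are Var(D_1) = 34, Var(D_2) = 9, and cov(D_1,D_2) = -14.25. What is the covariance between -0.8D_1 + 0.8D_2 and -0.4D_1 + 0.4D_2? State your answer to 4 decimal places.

22.8800

cov(-0.8D_1 + 0.8D_2, -0.4D_1 + 0.4D_2) = (-0.8)(-0.4)Var(D_1) + (0.8)(0.4)Var(D_2) + [(-0.8)(0.4) + (0.8)(-0.4)]cov(D_1,D_2)
= 0.32·34 + 0.32·9 + -0.64·-14.25 = 22.88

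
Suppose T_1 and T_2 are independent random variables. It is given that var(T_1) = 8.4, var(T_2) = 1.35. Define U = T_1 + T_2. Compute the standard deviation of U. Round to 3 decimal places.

By independence, var(U) = (1)²var(T_1) + (1)²var(T_2)
= (1)²·8.4 + (1)²·1.35 = 9.75
sd(U) = √9.75 ≈ 3.122

3.122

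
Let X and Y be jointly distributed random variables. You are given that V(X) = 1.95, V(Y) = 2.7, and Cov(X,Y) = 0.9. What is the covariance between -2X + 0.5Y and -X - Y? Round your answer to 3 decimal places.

3.900

Cov(-2X + 0.5Y, -X - Y) = (-2)(-1)V(X) + (0.5)(-1)V(Y) + [(-2)(-1) + (0.5)(-1)]Cov(X,Y)
= 2·1.95 + -0.5·2.7 + 1.5·0.9 = 3.9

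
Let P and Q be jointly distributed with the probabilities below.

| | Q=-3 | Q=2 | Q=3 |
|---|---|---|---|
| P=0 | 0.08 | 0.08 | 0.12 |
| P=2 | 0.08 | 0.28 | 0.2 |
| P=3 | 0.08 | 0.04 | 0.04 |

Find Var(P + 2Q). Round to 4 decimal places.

E[P] = 1.6,  E[Q] = 1.16,  E[PQ] = 1.72
Var(P) = 3.68 − (1.6)² = 1.12;  Var(Q) = 7 − (1.16)² = 5.6544
Cov(P,Q) = 1.72 − (1.6)(1.16) = -0.136
Var(P + 2Q) = (1)²·1.12 + (2)²·5.6544 + 2·(1)·(2)·-0.136 = 23.1936

23.1936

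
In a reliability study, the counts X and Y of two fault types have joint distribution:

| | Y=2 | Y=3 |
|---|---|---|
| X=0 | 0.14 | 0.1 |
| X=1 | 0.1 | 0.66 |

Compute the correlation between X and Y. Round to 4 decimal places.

E[X] = 0.76,  E[Y] = 2.76
E[XY] = 2.18
Cov(X,Y) = E[XY] − E[X]E[Y] = 2.18 − (0.76)(2.76) = 0.0824
Var(X) = 0.1824,  Var(Y) = 0.1824
ρ = 0.0824 / √(0.1824·0.1824) ≈ 0.4518

0.4518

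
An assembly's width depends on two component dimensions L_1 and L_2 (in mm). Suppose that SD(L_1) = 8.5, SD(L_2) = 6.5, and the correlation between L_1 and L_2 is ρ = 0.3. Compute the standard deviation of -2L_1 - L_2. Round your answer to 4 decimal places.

19.9387

Var(L_1) = (8.5)² = 72.25;  Var(L_2) = (6.5)² = 42.25
Cov(L_1,L_2) = ρ·SD(L_1)·SD(L_2) = 0.3·8.5·6.5 = 16.575
Var(-2L_1 - L_2) = (-2)²·Var(L_1) + (-1)²·Var(L_2) + 2·(-2)·(-1)·Cov(L_1,L_2)
= 4·72.25 + 1·42.25 + 4·16.575 = 397.55
SD(-2L_1 - L_2) = √397.55 ≈ 19.9387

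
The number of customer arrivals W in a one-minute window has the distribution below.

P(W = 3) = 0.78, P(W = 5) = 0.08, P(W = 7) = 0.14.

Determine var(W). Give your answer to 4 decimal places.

E[W] = (3)(0.78) + (5)(0.08) + (7)(0.14) = 3.72
E[W²] = (3)²(0.78) + (5)²(0.08) + (7)²(0.14) = 15.88
var(W) = E[W²] − (E[W])² = 15.88 − (3.72)² = 2.0416

2.0416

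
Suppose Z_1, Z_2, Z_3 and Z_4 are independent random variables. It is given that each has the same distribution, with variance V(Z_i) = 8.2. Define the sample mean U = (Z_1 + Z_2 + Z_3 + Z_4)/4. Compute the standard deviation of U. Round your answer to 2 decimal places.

1.43

By independence, V(U) = (0.25)²V(Z_1) + (0.25)²V(Z_2) + (0.25)²V(Z_3) + (0.25)²V(Z_4)
= (0.25)²·8.2 + (0.25)²·8.2 + (0.25)²·8.2 + (0.25)²·8.2 = 2.05
SD(U) = √2.05 ≈ 1.43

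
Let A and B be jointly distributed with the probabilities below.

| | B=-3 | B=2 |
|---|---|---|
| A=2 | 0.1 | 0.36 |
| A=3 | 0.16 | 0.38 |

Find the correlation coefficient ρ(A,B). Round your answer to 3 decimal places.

E[A] = 2.54,  E[B] = 0.7
E[AB] = 1.68
Cov(A,B) = E[AB] − E[A]E[B] = 1.68 − (2.54)(0.7) = -0.098
V(A) = 0.2484,  V(B) = 4.81
ρ = -0.098 / √(0.2484·4.81) ≈ -0.090

-0.090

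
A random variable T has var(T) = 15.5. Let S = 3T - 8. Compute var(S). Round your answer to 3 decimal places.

139.500

var(3T - 8) = (3)²·var(T) = 9·15.5 = 139.5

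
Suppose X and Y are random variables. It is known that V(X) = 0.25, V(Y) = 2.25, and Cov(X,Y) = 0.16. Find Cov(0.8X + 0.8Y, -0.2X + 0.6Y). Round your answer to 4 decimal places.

Cov(0.8X + 0.8Y, -0.2X + 0.6Y) = (0.8)(-0.2)V(X) + (0.8)(0.6)V(Y) + [(0.8)(0.6) + (0.8)(-0.2)]Cov(X,Y)
= -0.16·0.25 + 0.48·2.25 + 0.32·0.16 = 1.0912

1.0912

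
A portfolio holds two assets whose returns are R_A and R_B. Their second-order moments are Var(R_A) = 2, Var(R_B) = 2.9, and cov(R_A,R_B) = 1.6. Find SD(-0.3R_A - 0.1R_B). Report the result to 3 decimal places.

Var(-0.3R_A - 0.1R_B) = (-0.3)²·Var(R_A) + (-0.1)²·Var(R_B) + 2·(-0.3)·(-0.1)·cov(R_A,R_B)
= 0.09·2 + 0.01·2.9 + 0.06·1.6 = 0.305
SD(-0.3R_A - 0.1R_B) = √0.305 ≈ 0.552

0.552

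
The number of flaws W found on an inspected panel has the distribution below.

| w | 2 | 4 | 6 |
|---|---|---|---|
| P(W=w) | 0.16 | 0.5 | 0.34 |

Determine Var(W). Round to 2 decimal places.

E[W] = (2)(0.16) + (4)(0.5) + (6)(0.34) = 4.36
E[W²] = (2)²(0.16) + (4)²(0.5) + (6)²(0.34) = 20.88
Var(W) = E[W²] − (E[W])² = 20.88 − (4.36)² = 1.8704

1.87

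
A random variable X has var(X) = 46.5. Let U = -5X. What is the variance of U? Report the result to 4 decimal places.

1162.5000

var(-5X) = (-5)²·var(X) = 25·46.5 = 1162.5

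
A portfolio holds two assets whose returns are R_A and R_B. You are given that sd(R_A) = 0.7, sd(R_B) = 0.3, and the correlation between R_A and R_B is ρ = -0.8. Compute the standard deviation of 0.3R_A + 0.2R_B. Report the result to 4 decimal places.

0.1660

Var(R_A) = (0.7)² = 0.49;  Var(R_B) = (0.3)² = 0.09
cov(R_A,R_B) = ρ·sd(R_A)·sd(R_B) = -0.8·0.7·0.3 = -0.168
Var(0.3R_A + 0.2R_B) = (0.3)²·Var(R_A) + (0.2)²·Var(R_B) + 2·(0.3)·(0.2)·cov(R_A,R_B)
= 0.09·0.49 + 0.04·0.09 + 0.12·-0.168 = 0.02754
sd(0.3R_A + 0.2R_B) = √0.02754 ≈ 0.1660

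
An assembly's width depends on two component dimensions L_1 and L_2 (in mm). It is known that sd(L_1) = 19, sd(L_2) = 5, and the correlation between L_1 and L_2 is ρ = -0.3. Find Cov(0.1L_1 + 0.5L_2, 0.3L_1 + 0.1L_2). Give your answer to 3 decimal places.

7.520

V(L_1) = (19)² = 361;  V(L_2) = (5)² = 25
Cov(L_1,L_2) = ρ·sd(L_1)·sd(L_2) = -0.3·19·5 = -28.5
Cov(0.1L_1 + 0.5L_2, 0.3L_1 + 0.1L_2) = (0.1)(0.3)V(L_1) + (0.5)(0.1)V(L_2) + [(0.1)(0.1) + (0.5)(0.3)]Cov(L_1,L_2)
= 0.03·361 + 0.05·25 + 0.16·-28.5 = 7.52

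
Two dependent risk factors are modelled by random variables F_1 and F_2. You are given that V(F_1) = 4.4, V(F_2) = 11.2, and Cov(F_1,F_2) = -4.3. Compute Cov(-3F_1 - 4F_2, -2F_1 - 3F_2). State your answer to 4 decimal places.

87.7000

Cov(-3F_1 - 4F_2, -2F_1 - 3F_2) = (-3)(-2)V(F_1) + (-4)(-3)V(F_2) + [(-3)(-3) + (-4)(-2)]Cov(F_1,F_2)
= 6·4.4 + 12·11.2 + 17·-4.3 = 87.7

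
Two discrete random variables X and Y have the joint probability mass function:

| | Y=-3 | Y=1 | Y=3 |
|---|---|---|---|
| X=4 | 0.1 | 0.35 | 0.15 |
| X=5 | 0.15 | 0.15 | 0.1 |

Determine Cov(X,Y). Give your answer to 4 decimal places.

E[X] = 4.4,  E[Y] = 0.5
E[XY] = 2
Cov(X,Y) = E[XY] − E[X]E[Y] = 2 − (4.4)(0.5) = -0.2

-0.2000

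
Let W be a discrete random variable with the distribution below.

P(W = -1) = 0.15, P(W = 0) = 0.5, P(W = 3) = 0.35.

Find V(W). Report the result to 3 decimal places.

2.490

E[W] = (-1)(0.15) + (0)(0.5) + (3)(0.35) = 0.9
E[W²] = (-1)²(0.15) + (0)²(0.5) + (3)²(0.35) = 3.3
V(W) = E[W²] − (E[W])² = 3.3 − (0.9)² = 2.49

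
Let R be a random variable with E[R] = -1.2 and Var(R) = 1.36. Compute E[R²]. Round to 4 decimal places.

E[R²] = Var(R) + (E[R])² = 1.36 + (-1.2)² = 2.8

2.8000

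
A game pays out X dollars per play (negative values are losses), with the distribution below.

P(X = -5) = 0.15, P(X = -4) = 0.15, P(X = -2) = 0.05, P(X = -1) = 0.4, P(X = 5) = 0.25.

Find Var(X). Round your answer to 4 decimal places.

E[X] = (-5)(0.15) + (-4)(0.15) + (-2)(0.05) + (-1)(0.4) + (5)(0.25) = -0.6
E[X²] = (-5)²(0.15) + (-4)²(0.15) + (-2)²(0.05) + (-1)²(0.4) + (5)²(0.25) = 13
Var(X) = E[X²] − (E[X])² = 13 − (-0.6)² = 12.64

12.6400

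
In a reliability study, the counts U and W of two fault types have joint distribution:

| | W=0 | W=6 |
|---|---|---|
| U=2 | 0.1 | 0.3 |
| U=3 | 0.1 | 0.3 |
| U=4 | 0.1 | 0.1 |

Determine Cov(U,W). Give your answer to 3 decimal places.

-0.360

E[U] = 2.8,  E[W] = 4.2
E[UW] = 11.4
Cov(U,W) = E[UW] − E[U]E[W] = 11.4 − (2.8)(4.2) = -0.36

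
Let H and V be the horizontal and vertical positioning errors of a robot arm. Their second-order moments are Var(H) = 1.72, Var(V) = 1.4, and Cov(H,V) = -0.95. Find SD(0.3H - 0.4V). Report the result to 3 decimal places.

Var(0.3H - 0.4V) = (0.3)²·Var(H) + (-0.4)²·Var(V) + 2·(0.3)·(-0.4)·Cov(H,V)
= 0.09·1.72 + 0.16·1.4 + -0.24·-0.95 = 0.6068
SD(0.3H - 0.4V) = √0.6068 ≈ 0.779

0.779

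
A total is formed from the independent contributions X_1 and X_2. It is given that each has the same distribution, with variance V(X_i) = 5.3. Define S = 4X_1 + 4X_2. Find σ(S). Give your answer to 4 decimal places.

13.0231

By independence, V(S) = (4)²V(X_1) + (4)²V(X_2)
= (4)²·5.3 + (4)²·5.3 = 169.6
σ(S) = √169.6 ≈ 13.0231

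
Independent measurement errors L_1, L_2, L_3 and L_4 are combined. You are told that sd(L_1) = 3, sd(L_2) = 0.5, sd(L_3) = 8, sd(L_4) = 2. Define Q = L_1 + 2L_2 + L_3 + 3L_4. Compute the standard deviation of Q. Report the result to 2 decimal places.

V(L_1) = 9, V(L_2) = 0.25, V(L_3) = 64, V(L_4) = 4
By independence, V(Q) = (1)²V(L_1) + (2)²V(L_2) + (1)²V(L_3) + (3)²V(L_4)
= (1)²·9 + (2)²·0.25 + (1)²·64 + (3)²·4 = 110
sd(Q) = √110 ≈ 10.49

10.49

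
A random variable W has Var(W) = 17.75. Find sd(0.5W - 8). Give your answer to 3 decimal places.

Var(0.5W - 8) = (0.5)²·17.75 = 4.4375
sd(0.5W - 8) = √4.4375 ≈ 2.107

2.107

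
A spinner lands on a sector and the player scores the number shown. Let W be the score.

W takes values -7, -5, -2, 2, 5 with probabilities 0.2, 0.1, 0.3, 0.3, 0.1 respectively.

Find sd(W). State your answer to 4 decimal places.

E[W] = (-7)(0.2) + (-5)(0.1) + (-2)(0.3) + (2)(0.3) + (5)(0.1) = -1.4
E[W²] = (-7)²(0.2) + (-5)²(0.1) + (-2)²(0.3) + (2)²(0.3) + (5)²(0.1) = 17.2
Var(W) = E[W²] − (E[W])² = 17.2 − (-1.4)² = 15.24
sd(W) = √15.24 ≈ 3.9038

3.9038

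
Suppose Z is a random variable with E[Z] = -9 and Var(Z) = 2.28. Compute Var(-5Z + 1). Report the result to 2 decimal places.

57.00

Var(-5Z + 1) = (-5)²·Var(Z) = 25·2.28 = 57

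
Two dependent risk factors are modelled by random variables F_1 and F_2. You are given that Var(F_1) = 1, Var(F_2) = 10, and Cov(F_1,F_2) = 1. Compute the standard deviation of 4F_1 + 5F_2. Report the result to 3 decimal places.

Var(4F_1 + 5F_2) = (4)²·Var(F_1) + (5)²·Var(F_2) + 2·(4)·(5)·Cov(F_1,F_2)
= 16·1 + 25·10 + 40·1 = 306
SD(4F_1 + 5F_2) = √306 ≈ 17.493

17.493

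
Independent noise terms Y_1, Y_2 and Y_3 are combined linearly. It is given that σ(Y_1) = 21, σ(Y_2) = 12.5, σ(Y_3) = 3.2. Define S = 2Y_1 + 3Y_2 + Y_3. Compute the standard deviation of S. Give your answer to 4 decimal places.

56.3958

Var(Y_1) = 441, Var(Y_2) = 156.25, Var(Y_3) = 10.24
By independence, Var(S) = (2)²Var(Y_1) + (3)²Var(Y_2) + (1)²Var(Y_3)
= (2)²·441 + (3)²·156.25 + (1)²·10.24 = 3180.49
σ(S) = √3180.49 ≈ 56.3958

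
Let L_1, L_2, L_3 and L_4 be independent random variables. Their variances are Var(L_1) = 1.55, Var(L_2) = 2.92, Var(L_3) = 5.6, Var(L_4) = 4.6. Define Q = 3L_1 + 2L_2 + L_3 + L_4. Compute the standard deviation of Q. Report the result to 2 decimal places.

5.99

By independence, Var(Q) = (3)²Var(L_1) + (2)²Var(L_2) + (1)²Var(L_3) + (1)²Var(L_4)
= (3)²·1.55 + (2)²·2.92 + (1)²·5.6 + (1)²·4.6 = 35.83
sd(Q) = √35.83 ≈ 5.99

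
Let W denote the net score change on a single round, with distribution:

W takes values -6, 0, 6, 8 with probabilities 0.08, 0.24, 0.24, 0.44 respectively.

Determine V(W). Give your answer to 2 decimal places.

E[W] = (-6)(0.08) + (0)(0.24) + (6)(0.24) + (8)(0.44) = 4.48
E[W²] = (-6)²(0.08) + (0)²(0.24) + (6)²(0.24) + (8)²(0.44) = 39.68
V(W) = E[W²] − (E[W])² = 39.68 − (4.48)² = 19.6096

19.61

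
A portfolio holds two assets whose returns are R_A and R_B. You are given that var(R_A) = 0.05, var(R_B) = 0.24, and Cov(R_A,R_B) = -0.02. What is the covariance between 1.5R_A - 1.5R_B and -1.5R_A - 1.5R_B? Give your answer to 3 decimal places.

Cov(1.5R_A - 1.5R_B, -1.5R_A - 1.5R_B) = (1.5)(-1.5)var(R_A) + (-1.5)(-1.5)var(R_B) + [(1.5)(-1.5) + (-1.5)(-1.5)]Cov(R_A,R_B)
= -2.25·0.05 + 2.25·0.24 + 0·-0.02 = 0.4275

0.428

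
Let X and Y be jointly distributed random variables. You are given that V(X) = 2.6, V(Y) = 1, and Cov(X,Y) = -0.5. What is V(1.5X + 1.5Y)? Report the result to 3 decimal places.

5.850

V(1.5X + 1.5Y) = (1.5)²·V(X) + (1.5)²·V(Y) + 2·(1.5)·(1.5)·Cov(X,Y)
= 2.25·2.6 + 2.25·1 + 4.5·-0.5 = 5.85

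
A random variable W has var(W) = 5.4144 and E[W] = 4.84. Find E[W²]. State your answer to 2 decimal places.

28.84

E[W²] = var(W) + (E[W])² = 5.4144 + (4.84)² = 28.84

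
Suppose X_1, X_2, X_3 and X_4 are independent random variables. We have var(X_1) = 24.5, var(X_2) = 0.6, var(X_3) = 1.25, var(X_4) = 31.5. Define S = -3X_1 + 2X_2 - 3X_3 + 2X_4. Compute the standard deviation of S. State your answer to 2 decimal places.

18.98

By independence, var(S) = (-3)²var(X_1) + (2)²var(X_2) + (-3)²var(X_3) + (2)²var(X_4)
= (-3)²·24.5 + (2)²·0.6 + (-3)²·1.25 + (2)²·31.5 = 360.15
SD(S) = √360.15 ≈ 18.98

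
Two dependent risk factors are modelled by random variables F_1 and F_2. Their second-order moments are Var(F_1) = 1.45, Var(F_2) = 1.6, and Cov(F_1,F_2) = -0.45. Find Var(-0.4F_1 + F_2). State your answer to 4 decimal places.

2.1920

Var(-0.4F_1 + F_2) = (-0.4)²·Var(F_1) + (1)²·Var(F_2) + 2·(-0.4)·(1)·Cov(F_1,F_2)
= 0.16·1.45 + 1·1.6 + -0.8·-0.45 = 2.192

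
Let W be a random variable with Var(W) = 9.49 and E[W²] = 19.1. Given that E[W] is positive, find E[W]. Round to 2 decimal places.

3.10

(E[W])² = E[W²] − Var(W) = 19.1 − 9.49 = 9.61
E[W] = √9.61 = 3.1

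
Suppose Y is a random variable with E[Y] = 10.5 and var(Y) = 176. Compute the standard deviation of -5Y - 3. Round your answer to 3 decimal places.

var(-5Y - 3) = (-5)²·176 = 4400
σ(-5Y - 3) = √4400 ≈ 66.332

66.332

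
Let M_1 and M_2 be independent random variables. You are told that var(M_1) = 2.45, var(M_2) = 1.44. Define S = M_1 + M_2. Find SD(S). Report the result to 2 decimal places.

By independence, var(S) = (1)²var(M_1) + (1)²var(M_2)
= (1)²·2.45 + (1)²·1.44 = 3.89
SD(S) = √3.89 ≈ 1.97

1.97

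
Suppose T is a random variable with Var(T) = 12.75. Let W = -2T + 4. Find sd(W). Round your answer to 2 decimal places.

7.14

Var(-2T + 4) = (-2)²·12.75 = 51
sd(W) = √51 ≈ 7.14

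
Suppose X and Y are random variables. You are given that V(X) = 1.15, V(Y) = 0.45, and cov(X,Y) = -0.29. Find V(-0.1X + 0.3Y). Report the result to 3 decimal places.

0.069

V(-0.1X + 0.3Y) = (-0.1)²·V(X) + (0.3)²·V(Y) + 2·(-0.1)·(0.3)·cov(X,Y)
= 0.01·1.15 + 0.09·0.45 + -0.06·-0.29 = 0.0694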